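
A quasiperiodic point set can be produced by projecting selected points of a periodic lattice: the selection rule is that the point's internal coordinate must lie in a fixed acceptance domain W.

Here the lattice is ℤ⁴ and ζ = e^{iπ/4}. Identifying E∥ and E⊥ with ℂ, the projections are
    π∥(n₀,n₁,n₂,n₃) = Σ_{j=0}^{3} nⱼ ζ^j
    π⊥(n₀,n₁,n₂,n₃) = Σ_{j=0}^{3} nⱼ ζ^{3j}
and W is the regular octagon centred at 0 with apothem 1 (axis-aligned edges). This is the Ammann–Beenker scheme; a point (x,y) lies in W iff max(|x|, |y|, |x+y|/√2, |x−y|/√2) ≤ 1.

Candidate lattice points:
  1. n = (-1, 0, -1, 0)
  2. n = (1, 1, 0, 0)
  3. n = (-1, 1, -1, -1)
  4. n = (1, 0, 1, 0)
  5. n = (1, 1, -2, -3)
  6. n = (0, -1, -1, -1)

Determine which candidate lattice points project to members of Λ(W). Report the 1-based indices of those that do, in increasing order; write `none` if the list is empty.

π⊥(n) = n₀ + n₁ζ³ + n₂ζ⁶ + n₃ζ⁹ where ζ = e^{iπ/4}.
#1 (-1, 0, -1, 0): internal (-1.00000, 1.00000); octagon support 1.41421 vs apothem 1 → ∉ W
#2 (1, 1, 0, 0): internal (0.29289, 0.70711); octagon support 0.70711 vs apothem 1 → ∈ W
#3 (-1, 1, -1, -1): internal (-2.41421, 1.00000); octagon support 2.41421 vs apothem 1 → ∉ W
#4 (1, 0, 1, 0): internal (1.00000, -1.00000); octagon support 1.41421 vs apothem 1 → ∉ W
#5 (1, 1, -2, -3): internal (-1.82843, 0.58579); octagon support 1.82843 vs apothem 1 → ∉ W
#6 (0, -1, -1, -1): internal (0.00000, -0.41421); octagon support 0.41421 vs apothem 1 → ∈ W

2, 6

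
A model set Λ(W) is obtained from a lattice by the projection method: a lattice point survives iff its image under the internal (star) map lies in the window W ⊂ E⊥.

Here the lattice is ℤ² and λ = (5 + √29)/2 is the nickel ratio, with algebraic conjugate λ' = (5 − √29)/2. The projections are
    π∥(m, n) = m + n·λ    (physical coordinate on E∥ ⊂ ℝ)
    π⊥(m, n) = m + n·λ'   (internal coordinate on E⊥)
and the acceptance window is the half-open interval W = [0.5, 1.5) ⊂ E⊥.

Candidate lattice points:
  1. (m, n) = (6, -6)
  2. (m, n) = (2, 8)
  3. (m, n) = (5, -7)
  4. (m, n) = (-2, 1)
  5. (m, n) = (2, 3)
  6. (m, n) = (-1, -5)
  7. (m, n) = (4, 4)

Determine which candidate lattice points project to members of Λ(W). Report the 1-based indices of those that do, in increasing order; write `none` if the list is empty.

5

λ' = (5−√29)/2 ≈ -0.1926.
[1] lift (6,-6): star map gives 7.1555; window check 0.5 ≤ 7.1555 < 1.5 is false → out
[2] lift (2,8): star map gives 0.4593; window check 0.5 ≤ 0.4593 < 1.5 is false → out
[3] lift (5,-7): star map gives 6.3481; window check 0.5 ≤ 6.3481 < 1.5 is false → out
[4] lift (-2,1): star map gives -2.1926; window check 0.5 ≤ -2.1926 < 1.5 is false → out
[5] lift (2,3): star map gives 1.4223; window check 0.5 ≤ 1.4223 < 1.5 is true → IN Λ
[6] lift (-1,-5): star map gives -0.0371; window check 0.5 ≤ -0.0371 < 1.5 is false → out
[7] lift (4,4): star map gives 3.2297; window check 0.5 ≤ 3.2297 < 1.5 is false → out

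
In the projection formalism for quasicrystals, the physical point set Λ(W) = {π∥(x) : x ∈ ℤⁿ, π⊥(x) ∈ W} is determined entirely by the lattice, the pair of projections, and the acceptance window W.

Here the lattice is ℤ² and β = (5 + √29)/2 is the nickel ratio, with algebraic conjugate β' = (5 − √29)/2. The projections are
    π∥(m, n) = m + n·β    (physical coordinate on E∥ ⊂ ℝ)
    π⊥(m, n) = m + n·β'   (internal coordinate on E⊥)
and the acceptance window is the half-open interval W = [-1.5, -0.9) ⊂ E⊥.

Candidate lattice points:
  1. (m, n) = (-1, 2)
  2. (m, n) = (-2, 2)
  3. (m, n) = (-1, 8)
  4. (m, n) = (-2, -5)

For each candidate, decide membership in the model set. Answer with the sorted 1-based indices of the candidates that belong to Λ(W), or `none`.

β' = (5−√29)/2 ≈ -0.1926.
[1] lift (-1,2): star map gives -1.3852; window check -1.5 ≤ -1.3852 < -0.9 is true → IN Λ
[2] lift (-2,2): star map gives -2.3852; window check -1.5 ≤ -2.3852 < -0.9 is false → out
[3] lift (-1,8): star map gives -2.5407; window check -1.5 ≤ -2.5407 < -0.9 is false → out
[4] lift (-2,-5): star map gives -1.0371; window check -1.5 ≤ -1.0371 < -0.9 is true → IN Λ

1, 4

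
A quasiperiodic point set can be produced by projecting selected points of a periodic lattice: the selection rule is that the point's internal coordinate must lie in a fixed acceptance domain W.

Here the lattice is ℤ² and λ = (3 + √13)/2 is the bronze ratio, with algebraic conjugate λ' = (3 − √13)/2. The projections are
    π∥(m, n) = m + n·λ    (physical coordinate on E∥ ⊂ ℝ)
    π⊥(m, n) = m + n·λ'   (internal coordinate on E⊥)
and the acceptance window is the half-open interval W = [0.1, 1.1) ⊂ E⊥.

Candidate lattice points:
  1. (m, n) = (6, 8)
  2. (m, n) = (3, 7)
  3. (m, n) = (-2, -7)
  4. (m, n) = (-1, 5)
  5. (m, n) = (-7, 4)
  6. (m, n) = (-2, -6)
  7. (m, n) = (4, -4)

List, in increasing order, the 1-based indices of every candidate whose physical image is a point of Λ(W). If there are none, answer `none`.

Compute λ' = (3−√13)/2 = -0.3028, so π⊥(m,n) = m -0.3028·n.
candidate 1: (m,n)=(6,8) → π∥ = 6+8·λ ≈ 32.4222, π⊥ = 6+8·λ' ≈ 3.5778 ∉ [0.1, 1.1) ⇒ out
candidate 2: (m,n)=(3,7) → π∥ = 3+7·λ ≈ 26.1194, π⊥ = 3+7·λ' ≈ 0.8806 ∈ [0.1, 1.1) ⇒ IN Λ
candidate 3: (m,n)=(-2,-7) → π∥ = -2-7·λ ≈ -25.1194, π⊥ = -2-7·λ' ≈ 0.1194 ∈ [0.1, 1.1) ⇒ IN Λ
candidate 4: (m,n)=(-1,5) → π∥ = -1+5·λ ≈ 15.5139, π⊥ = -1+5·λ' ≈ -2.5139 ∉ [0.1, 1.1) ⇒ out
candidate 5: (m,n)=(-7,4) → π∥ = -7+4·λ ≈ 6.2111, π⊥ = -7+4·λ' ≈ -8.2111 ∉ [0.1, 1.1) ⇒ out
candidate 6: (m,n)=(-2,-6) → π∥ = -2-6·λ ≈ -21.8167, π⊥ = -2-6·λ' ≈ -0.1833 ∉ [0.1, 1.1) ⇒ out
candidate 7: (m,n)=(4,-4) → π∥ = 4-4·λ ≈ -9.2111, π⊥ = 4-4·λ' ≈ 5.2111 ∉ [0.1, 1.1) ⇒ out

2, 3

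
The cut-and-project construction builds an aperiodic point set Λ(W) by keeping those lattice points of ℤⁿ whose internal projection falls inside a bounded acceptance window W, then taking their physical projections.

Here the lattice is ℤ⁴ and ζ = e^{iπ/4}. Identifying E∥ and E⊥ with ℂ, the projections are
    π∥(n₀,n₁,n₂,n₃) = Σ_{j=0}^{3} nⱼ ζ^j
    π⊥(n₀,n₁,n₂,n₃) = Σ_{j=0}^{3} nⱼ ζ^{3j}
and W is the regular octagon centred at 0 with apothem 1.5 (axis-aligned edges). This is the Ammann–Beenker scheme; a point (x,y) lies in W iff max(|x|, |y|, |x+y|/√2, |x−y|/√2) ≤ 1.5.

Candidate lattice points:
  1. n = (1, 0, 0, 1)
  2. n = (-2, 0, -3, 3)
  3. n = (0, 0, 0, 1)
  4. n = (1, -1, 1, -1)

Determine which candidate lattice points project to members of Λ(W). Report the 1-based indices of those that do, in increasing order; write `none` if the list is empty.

3

π⊥(n) = n₀ + n₁ζ³ + n₂ζ⁶ + n₃ζ⁹ where ζ = e^{iπ/4}.
#1 (1, 0, 0, 1): internal (1.70711, 0.70711); octagon support 1.70711 vs apothem 1.5 → ∉ W
#2 (-2, 0, -3, 3): internal (0.12132, 5.12132); octagon support 5.12132 vs apothem 1.5 → ∉ W
#3 (0, 0, 0, 1): internal (0.70711, 0.70711); octagon support 1.00000 vs apothem 1.5 → ∈ W
#4 (1, -1, 1, -1): internal (1.00000, -2.41421); octagon support 2.41421 vs apothem 1.5 → ∉ W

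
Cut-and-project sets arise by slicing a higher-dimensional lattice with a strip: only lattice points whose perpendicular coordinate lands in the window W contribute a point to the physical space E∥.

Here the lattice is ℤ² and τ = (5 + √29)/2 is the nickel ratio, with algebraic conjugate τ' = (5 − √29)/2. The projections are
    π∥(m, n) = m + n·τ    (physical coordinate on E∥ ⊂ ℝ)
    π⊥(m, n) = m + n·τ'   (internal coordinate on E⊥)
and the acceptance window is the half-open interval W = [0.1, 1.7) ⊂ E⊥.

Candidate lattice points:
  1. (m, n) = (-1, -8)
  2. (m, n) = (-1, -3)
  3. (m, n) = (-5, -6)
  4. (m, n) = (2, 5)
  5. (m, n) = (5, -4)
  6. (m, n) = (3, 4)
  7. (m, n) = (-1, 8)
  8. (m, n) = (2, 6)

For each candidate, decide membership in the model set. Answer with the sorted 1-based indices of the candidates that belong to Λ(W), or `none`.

τ' = (5−√29)/2 ≈ -0.19258.
#1 (-1,-8): internal coord -1 + (-8)·τ' = +0.54066; +0.54066 ∈ [0.1, 1.7) → IN Λ
#2 (-1,-3): internal coord -1 + (-3)·τ' = -0.42225; -0.42225 ∉ [0.1, 1.7) → out
#3 (-5,-6): internal coord -5 + (-6)·τ' = -3.84451; -3.84451 ∉ [0.1, 1.7) → out
#4 (2,5): internal coord 2 + (5)·τ' = +1.03709; +1.03709 ∈ [0.1, 1.7) → IN Λ
#5 (5,-4): internal coord 5 + (-4)·τ' = +5.77033; +5.77033 ∉ [0.1, 1.7) → out
#6 (3,4): internal coord 3 + (4)·τ' = +2.22967; +2.22967 ∉ [0.1, 1.7) → out
#7 (-1,8): internal coord -1 + (8)·τ' = -2.54066; -2.54066 ∉ [0.1, 1.7) → out
#8 (2,6): internal coord 2 + (6)·τ' = +0.84451; +0.84451 ∈ [0.1, 1.7) → IN Λ

1, 4, 8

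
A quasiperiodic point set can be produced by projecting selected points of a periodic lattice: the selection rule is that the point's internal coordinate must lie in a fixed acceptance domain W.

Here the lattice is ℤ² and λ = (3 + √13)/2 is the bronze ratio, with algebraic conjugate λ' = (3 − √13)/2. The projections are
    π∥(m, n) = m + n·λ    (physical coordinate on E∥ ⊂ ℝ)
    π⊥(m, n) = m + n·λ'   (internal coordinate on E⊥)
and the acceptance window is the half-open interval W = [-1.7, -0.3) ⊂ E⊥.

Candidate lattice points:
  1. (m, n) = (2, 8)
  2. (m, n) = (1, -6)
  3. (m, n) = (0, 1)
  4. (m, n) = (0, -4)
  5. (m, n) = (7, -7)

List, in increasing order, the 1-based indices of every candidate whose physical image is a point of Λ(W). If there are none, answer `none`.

λ' = (3−√13)/2 ≈ -0.3028.
#1 (2,8): internal coord 2 + (8)·λ' = -0.4222; -0.4222 ∈ [-1.7, -0.3) → IN Λ
#2 (1,-6): internal coord 1 + (-6)·λ' = +2.8167; +2.8167 ∉ [-1.7, -0.3) → out
#3 (0,1): internal coord 0 + (1)·λ' = -0.3028; -0.3028 ∈ [-1.7, -0.3) → IN Λ
#4 (0,-4): internal coord 0 + (-4)·λ' = +1.2111; +1.2111 ∉ [-1.7, -0.3) → out
#5 (7,-7): internal coord 7 + (-7)·λ' = +9.1194; +9.1194 ∉ [-1.7, -0.3) → out

1, 3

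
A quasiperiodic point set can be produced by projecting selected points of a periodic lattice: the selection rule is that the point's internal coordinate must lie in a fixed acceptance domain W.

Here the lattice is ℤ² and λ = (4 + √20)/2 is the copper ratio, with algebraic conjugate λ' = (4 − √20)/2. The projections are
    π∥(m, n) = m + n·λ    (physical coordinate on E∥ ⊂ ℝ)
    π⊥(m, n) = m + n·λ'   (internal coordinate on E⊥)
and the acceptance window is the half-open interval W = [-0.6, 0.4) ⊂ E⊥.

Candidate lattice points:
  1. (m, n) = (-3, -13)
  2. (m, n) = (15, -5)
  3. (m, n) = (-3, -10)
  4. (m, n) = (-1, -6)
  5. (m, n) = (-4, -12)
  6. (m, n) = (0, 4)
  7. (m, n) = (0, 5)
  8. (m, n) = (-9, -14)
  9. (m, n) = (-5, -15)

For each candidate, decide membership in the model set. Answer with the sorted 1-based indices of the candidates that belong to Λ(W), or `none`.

1

λ' = (4−√20)/2 ≈ -0.2361.
#1 (-3,-13): internal coord -3 + (-13)·λ' = +0.0689; +0.0689 ∈ [-0.6, 0.4) → IN Λ
#2 (15,-5): internal coord 15 + (-5)·λ' = +16.1803; +16.1803 ∉ [-0.6, 0.4) → out
#3 (-3,-10): internal coord -3 + (-10)·λ' = -0.6393; -0.6393 ∉ [-0.6, 0.4) → out
#4 (-1,-6): internal coord -1 + (-6)·λ' = +0.4164; +0.4164 ∉ [-0.6, 0.4) → out
#5 (-4,-12): internal coord -4 + (-12)·λ' = -1.1672; -1.1672 ∉ [-0.6, 0.4) → out
#6 (0,4): internal coord 0 + (4)·λ' = -0.9443; -0.9443 ∉ [-0.6, 0.4) → out
#7 (0,5): internal coord 0 + (5)·λ' = -1.1803; -1.1803 ∉ [-0.6, 0.4) → out
#8 (-9,-14): internal coord -9 + (-14)·λ' = -5.6950; -5.6950 ∉ [-0.6, 0.4) → out
#9 (-5,-15): internal coord -5 + (-15)·λ' = -1.4590; -1.4590 ∉ [-0.6, 0.4) → out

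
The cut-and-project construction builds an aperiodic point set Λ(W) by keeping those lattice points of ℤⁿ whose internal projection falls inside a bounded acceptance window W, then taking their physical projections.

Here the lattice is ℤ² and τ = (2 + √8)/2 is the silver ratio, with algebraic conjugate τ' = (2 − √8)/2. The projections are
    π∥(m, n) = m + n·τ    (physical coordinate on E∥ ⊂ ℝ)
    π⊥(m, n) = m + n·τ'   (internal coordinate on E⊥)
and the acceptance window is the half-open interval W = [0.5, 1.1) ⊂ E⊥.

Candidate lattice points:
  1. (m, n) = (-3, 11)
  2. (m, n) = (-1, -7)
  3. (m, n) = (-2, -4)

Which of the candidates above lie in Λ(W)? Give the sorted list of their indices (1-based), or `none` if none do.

Compute τ' = (2−√8)/2 = -0.4142, so π⊥(m,n) = m -0.4142·n.
#1 (-3,11): internal coord -3 + (11)·τ' = -7.5563; -7.5563 ∉ [0.5, 1.1) → out
#2 (-1,-7): internal coord -1 + (-7)·τ' = +1.8995; +1.8995 ∉ [0.5, 1.1) → out
#3 (-2,-4): internal coord -2 + (-4)·τ' = -0.3431; -0.3431 ∉ [0.5, 1.1) → out

none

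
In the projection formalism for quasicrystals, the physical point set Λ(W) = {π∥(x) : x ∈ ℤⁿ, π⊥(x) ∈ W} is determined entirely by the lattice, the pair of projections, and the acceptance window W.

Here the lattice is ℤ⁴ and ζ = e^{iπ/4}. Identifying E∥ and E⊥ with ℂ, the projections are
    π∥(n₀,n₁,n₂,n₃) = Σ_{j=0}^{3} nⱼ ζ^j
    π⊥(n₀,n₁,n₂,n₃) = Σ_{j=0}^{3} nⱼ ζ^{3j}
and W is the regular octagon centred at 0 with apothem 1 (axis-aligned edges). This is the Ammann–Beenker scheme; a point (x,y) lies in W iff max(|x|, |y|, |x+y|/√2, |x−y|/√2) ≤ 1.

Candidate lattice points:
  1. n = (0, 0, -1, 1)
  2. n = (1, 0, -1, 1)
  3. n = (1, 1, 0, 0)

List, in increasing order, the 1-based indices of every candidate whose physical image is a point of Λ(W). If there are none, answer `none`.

3

π⊥(n) = n₀ + n₁ζ³ + n₂ζ⁶ + n₃ζ⁹ where ζ = e^{iπ/4}.
#1 (0, 0, -1, 1): internal (0.707107, 1.707107); octagon support 1.707107 vs apothem 1 → ∉ W
#2 (1, 0, -1, 1): internal (1.707107, 1.707107); octagon support 2.414214 vs apothem 1 → ∉ W
#3 (1, 1, 0, 0): internal (0.292893, 0.707107); octagon support 0.707107 vs apothem 1 → ∈ W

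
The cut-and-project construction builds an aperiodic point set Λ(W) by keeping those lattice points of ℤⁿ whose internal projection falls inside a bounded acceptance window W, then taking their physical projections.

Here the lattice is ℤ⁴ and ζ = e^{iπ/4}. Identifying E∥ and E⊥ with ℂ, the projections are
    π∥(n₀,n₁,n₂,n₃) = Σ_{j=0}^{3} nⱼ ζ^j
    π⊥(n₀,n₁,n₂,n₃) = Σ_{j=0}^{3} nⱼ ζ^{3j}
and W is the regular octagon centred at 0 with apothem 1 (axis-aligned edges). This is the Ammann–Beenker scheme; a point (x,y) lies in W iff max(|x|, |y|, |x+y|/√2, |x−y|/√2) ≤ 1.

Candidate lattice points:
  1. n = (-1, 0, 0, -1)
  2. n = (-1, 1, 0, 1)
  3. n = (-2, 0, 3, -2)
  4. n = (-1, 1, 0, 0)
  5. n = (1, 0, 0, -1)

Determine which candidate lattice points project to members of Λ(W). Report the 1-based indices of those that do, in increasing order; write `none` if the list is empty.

π⊥(n) = n₀ + n₁ζ³ + n₂ζ⁶ + n₃ζ⁹ where ζ = e^{iπ/4}.
candidate 1: n = (-1, 0, 0, -1) → π⊥ ≈ (-1.7071, -0.7071); max(|x|,|y|,|x±y|/√2) = 1.7071 > 1 ⇒ ∉ W
candidate 2: n = (-1, 1, 0, 1) → π⊥ ≈ (-1.0000, +1.4142); max(|x|,|y|,|x±y|/√2) = 1.7071 > 1 ⇒ ∉ W
candidate 3: n = (-2, 0, 3, -2) → π⊥ ≈ (-3.4142, -4.4142); max(|x|,|y|,|x±y|/√2) = 5.5355 > 1 ⇒ ∉ W
candidate 4: n = (-1, 1, 0, 0) → π⊥ ≈ (-1.7071, +0.7071); max(|x|,|y|,|x±y|/√2) = 1.7071 > 1 ⇒ ∉ W
candidate 5: n = (1, 0, 0, -1) → π⊥ ≈ (+0.2929, -0.7071); max(|x|,|y|,|x±y|/√2) = 0.7071 ≤ 1 ⇒ ∈ W

5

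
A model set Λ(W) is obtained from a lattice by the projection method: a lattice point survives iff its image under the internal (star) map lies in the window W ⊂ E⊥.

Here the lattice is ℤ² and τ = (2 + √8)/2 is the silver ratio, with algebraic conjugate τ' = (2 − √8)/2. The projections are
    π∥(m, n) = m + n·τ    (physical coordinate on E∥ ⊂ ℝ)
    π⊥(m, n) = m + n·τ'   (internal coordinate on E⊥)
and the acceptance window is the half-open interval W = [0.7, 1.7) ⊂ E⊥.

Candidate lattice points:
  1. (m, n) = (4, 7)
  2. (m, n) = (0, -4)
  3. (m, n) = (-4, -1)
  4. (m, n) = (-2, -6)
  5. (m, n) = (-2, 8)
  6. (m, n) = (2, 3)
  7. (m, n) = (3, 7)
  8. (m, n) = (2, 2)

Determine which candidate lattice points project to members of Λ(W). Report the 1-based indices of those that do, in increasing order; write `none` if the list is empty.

1, 2, 6, 8

Numerically τ ≈ 2.4142 and τ' = −1/τ ≈ -0.4142.
[1] lift (4,7): star map gives 1.1005; window check 0.7 ≤ 1.1005 < 1.7 is true → IN Λ
[2] lift (0,-4): star map gives 1.6569; window check 0.7 ≤ 1.6569 < 1.7 is true → IN Λ
[3] lift (-4,-1): star map gives -3.5858; window check 0.7 ≤ -3.5858 < 1.7 is false → out
[4] lift (-2,-6): star map gives 0.4853; window check 0.7 ≤ 0.4853 < 1.7 is false → out
[5] lift (-2,8): star map gives -5.3137; window check 0.7 ≤ -5.3137 < 1.7 is false → out
[6] lift (2,3): star map gives 0.7574; window check 0.7 ≤ 0.7574 < 1.7 is true → IN Λ
[7] lift (3,7): star map gives 0.1005; window check 0.7 ≤ 0.1005 < 1.7 is false → out
[8] lift (2,2): star map gives 1.1716; window check 0.7 ≤ 1.1716 < 1.7 is true → IN Λ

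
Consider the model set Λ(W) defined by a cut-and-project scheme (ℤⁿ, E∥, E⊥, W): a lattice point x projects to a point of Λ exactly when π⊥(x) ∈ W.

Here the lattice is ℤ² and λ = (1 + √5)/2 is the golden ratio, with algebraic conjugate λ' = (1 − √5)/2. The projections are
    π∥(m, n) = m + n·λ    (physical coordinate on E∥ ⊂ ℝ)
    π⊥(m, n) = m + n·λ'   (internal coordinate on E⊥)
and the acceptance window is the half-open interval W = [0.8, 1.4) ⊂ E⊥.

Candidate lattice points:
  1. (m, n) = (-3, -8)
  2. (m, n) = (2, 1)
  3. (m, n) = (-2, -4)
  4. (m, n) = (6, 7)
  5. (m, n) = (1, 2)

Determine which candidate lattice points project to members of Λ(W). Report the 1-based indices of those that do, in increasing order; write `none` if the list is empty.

Compute λ' = (1−√5)/2 = -0.6180, so π⊥(m,n) = m -0.6180·n.
#1 (-3,-8): internal coord -3 + (-8)·λ' = +1.9443; +1.9443 ∉ [0.8, 1.4) → out
#2 (2,1): internal coord 2 + (1)·λ' = +1.3820; +1.3820 ∈ [0.8, 1.4) → IN Λ
#3 (-2,-4): internal coord -2 + (-4)·λ' = +0.4721; +0.4721 ∉ [0.8, 1.4) → out
#4 (6,7): internal coord 6 + (7)·λ' = +1.6738; +1.6738 ∉ [0.8, 1.4) → out
#5 (1,2): internal coord 1 + (2)·λ' = -0.2361; -0.2361 ∉ [0.8, 1.4) → out

2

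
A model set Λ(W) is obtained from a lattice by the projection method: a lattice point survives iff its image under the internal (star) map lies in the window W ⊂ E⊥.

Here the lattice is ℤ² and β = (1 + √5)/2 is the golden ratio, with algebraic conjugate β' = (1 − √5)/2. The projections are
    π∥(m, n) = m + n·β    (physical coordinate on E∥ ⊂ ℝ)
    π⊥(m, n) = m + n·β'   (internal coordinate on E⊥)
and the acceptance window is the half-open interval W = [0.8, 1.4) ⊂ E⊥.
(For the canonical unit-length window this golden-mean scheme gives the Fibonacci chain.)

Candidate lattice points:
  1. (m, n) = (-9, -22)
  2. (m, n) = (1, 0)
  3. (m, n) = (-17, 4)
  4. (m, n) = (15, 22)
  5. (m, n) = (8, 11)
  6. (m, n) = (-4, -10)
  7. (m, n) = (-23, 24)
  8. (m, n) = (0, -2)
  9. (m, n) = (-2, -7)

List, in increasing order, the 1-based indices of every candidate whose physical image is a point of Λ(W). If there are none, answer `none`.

β' = (1−√5)/2 ≈ -0.618034.
#1 (-9,-22): internal coord -9 + (-22)·β' = +4.596748; +4.596748 ∉ [0.8, 1.4) → out
#2 (1,0): internal coord 1 + (0)·β' = +1.000000; +1.000000 ∈ [0.8, 1.4) → IN Λ
#3 (-17,4): internal coord -17 + (4)·β' = -19.472136; -19.472136 ∉ [0.8, 1.4) → out
#4 (15,22): internal coord 15 + (22)·β' = +1.403252; +1.403252 ∉ [0.8, 1.4) → out
#5 (8,11): internal coord 8 + (11)·β' = +1.201626; +1.201626 ∈ [0.8, 1.4) → IN Λ
#6 (-4,-10): internal coord -4 + (-10)·β' = +2.180340; +2.180340 ∉ [0.8, 1.4) → out
#7 (-23,24): internal coord -23 + (24)·β' = -37.832816; -37.832816 ∉ [0.8, 1.4) → out
#8 (0,-2): internal coord 0 + (-2)·β' = +1.236068; +1.236068 ∈ [0.8, 1.4) → IN Λ
#9 (-2,-7): internal coord -2 + (-7)·β' = +2.326238; +2.326238 ∉ [0.8, 1.4) → out

2, 5, 8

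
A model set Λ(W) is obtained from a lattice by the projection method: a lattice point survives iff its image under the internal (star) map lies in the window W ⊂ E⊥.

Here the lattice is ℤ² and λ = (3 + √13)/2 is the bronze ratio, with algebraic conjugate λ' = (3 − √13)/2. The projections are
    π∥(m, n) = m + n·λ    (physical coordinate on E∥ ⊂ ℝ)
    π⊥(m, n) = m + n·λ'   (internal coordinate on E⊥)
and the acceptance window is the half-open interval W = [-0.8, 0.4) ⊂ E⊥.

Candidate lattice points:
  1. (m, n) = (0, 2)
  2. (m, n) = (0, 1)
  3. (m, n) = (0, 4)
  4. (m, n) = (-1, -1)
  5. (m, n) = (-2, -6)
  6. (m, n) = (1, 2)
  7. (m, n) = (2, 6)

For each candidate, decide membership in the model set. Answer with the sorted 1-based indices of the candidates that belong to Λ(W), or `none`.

1, 2, 4, 5, 6, 7

Numerically λ ≈ 3.3028 and λ' = −1/λ ≈ -0.3028.
candidate 1: (m,n)=(0,2) → π∥ = 0+2·λ ≈ 6.6056, π⊥ = 0+2·λ' ≈ -0.6056 ∈ [-0.8, 0.4) ⇒ IN Λ
candidate 2: (m,n)=(0,1) → π∥ = 0+1·λ ≈ 3.3028, π⊥ = 0+1·λ' ≈ -0.3028 ∈ [-0.8, 0.4) ⇒ IN Λ
candidate 3: (m,n)=(0,4) → π∥ = 0+4·λ ≈ 13.2111, π⊥ = 0+4·λ' ≈ -1.2111 ∉ [-0.8, 0.4) ⇒ out
candidate 4: (m,n)=(-1,-1) → π∥ = -1-1·λ ≈ -4.3028, π⊥ = -1-1·λ' ≈ -0.6972 ∈ [-0.8, 0.4) ⇒ IN Λ
candidate 5: (m,n)=(-2,-6) → π∥ = -2-6·λ ≈ -21.8167, π⊥ = -2-6·λ' ≈ -0.1833 ∈ [-0.8, 0.4) ⇒ IN Λ
candidate 6: (m,n)=(1,2) → π∥ = 1+2·λ ≈ 7.6056, π⊥ = 1+2·λ' ≈ 0.3944 ∈ [-0.8, 0.4) ⇒ IN Λ
candidate 7: (m,n)=(2,6) → π∥ = 2+6·λ ≈ 21.8167, π⊥ = 2+6·λ' ≈ 0.1833 ∈ [-0.8, 0.4) ⇒ IN Λ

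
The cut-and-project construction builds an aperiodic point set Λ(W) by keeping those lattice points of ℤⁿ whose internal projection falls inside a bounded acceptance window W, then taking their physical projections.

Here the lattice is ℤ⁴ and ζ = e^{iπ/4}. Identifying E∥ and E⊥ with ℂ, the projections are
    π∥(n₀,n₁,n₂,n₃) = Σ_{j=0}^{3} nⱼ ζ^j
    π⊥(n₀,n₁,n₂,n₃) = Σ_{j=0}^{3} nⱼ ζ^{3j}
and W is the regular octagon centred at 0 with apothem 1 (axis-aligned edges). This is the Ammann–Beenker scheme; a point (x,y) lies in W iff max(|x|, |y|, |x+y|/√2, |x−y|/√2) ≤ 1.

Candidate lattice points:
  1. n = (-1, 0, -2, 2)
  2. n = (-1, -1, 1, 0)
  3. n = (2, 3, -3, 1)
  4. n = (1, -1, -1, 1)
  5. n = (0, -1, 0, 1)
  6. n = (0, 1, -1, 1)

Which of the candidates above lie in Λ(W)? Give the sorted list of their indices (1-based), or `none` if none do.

π⊥(n) = n₀ + n₁ζ³ + n₂ζ⁶ + n₃ζ⁹ where ζ = e^{iπ/4}.
#1 (-1, 0, -2, 2): internal (0.4142, 3.4142); octagon support 3.4142 vs apothem 1 → ∉ W
#2 (-1, -1, 1, 0): internal (-0.2929, -1.7071); octagon support 1.7071 vs apothem 1 → ∉ W
#3 (2, 3, -3, 1): internal (0.5858, 5.8284); octagon support 5.8284 vs apothem 1 → ∉ W
#4 (1, -1, -1, 1): internal (2.4142, 1.0000); octagon support 2.4142 vs apothem 1 → ∉ W
#5 (0, -1, 0, 1): internal (1.4142, 0.0000); octagon support 1.4142 vs apothem 1 → ∉ W
#6 (0, 1, -1, 1): internal (0.0000, 2.4142); octagon support 2.4142 vs apothem 1 → ∉ W

none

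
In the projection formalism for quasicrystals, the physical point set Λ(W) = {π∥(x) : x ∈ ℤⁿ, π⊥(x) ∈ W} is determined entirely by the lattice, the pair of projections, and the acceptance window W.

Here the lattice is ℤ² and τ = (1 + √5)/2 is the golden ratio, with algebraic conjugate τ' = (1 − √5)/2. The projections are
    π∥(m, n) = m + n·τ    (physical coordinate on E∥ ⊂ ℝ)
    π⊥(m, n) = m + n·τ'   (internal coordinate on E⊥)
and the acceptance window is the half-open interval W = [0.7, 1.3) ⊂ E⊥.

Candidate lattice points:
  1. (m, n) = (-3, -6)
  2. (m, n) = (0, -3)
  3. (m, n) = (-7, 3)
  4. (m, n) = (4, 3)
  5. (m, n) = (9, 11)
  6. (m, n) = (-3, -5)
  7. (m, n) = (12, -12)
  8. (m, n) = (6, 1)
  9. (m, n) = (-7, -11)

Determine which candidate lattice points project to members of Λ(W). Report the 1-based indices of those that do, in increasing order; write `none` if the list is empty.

1

Numerically τ ≈ 1.61803 and τ' = −1/τ ≈ -0.61803.
candidate 1: (m,n)=(-3,-6) → π∥ = -3-6·τ ≈ -12.70820, π⊥ = -3-6·τ' ≈ 0.70820 ∈ [0.7, 1.3) ⇒ IN Λ
candidate 2: (m,n)=(0,-3) → π∥ = 0-3·τ ≈ -4.85410, π⊥ = 0-3·τ' ≈ 1.85410 ∉ [0.7, 1.3) ⇒ out
candidate 3: (m,n)=(-7,3) → π∥ = -7+3·τ ≈ -2.14590, π⊥ = -7+3·τ' ≈ -8.85410 ∉ [0.7, 1.3) ⇒ out
candidate 4: (m,n)=(4,3) → π∥ = 4+3·τ ≈ 8.85410, π⊥ = 4+3·τ' ≈ 2.14590 ∉ [0.7, 1.3) ⇒ out
candidate 5: (m,n)=(9,11) → π∥ = 9+11·τ ≈ 26.79837, π⊥ = 9+11·τ' ≈ 2.20163 ∉ [0.7, 1.3) ⇒ out
candidate 6: (m,n)=(-3,-5) → π∥ = -3-5·τ ≈ -11.09017, π⊥ = -3-5·τ' ≈ 0.09017 ∉ [0.7, 1.3) ⇒ out
candidate 7: (m,n)=(12,-12) → π∥ = 12-12·τ ≈ -7.41641, π⊥ = 12-12·τ' ≈ 19.41641 ∉ [0.7, 1.3) ⇒ out
candidate 8: (m,n)=(6,1) → π∥ = 6+1·τ ≈ 7.61803, π⊥ = 6+1·τ' ≈ 5.38197 ∉ [0.7, 1.3) ⇒ out
candidate 9: (m,n)=(-7,-11) → π∥ = -7-11·τ ≈ -24.79837, π⊥ = -7-11·τ' ≈ -0.20163 ∉ [0.7, 1.3) ⇒ out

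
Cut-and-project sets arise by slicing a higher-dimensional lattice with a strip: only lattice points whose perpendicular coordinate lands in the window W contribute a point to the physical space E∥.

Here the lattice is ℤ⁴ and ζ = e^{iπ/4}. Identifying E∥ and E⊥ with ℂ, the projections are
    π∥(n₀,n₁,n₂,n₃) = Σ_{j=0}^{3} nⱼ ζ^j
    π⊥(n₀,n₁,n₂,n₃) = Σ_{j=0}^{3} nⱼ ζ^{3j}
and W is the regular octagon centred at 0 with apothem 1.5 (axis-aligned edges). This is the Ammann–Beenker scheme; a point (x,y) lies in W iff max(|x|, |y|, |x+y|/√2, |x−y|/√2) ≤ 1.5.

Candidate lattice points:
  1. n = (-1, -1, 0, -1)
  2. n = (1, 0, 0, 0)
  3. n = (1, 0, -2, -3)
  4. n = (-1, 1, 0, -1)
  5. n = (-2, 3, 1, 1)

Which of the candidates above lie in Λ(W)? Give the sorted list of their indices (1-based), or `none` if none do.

2, 3

With ζ = e^{iπ/4} the internal vectors are ζ^0,ζ^3,ζ^6,ζ^9.
candidate 1: n = (-1, -1, 0, -1) → π⊥ ≈ (-1.0000, -1.4142); max(|x|,|y|,|x±y|/√2) = 1.7071 > 1.5 ⇒ ∉ W
candidate 2: n = (1, 0, 0, 0) → π⊥ ≈ (+1.0000, +0.0000); max(|x|,|y|,|x±y|/√2) = 1.0000 ≤ 1.5 ⇒ ∈ W
candidate 3: n = (1, 0, -2, -3) → π⊥ ≈ (-1.1213, -0.1213); max(|x|,|y|,|x±y|/√2) = 1.1213 ≤ 1.5 ⇒ ∈ W
candidate 4: n = (-1, 1, 0, -1) → π⊥ ≈ (-2.4142, +0.0000); max(|x|,|y|,|x±y|/√2) = 2.4142 > 1.5 ⇒ ∉ W
candidate 5: n = (-2, 3, 1, 1) → π⊥ ≈ (-3.4142, +1.8284); max(|x|,|y|,|x±y|/√2) = 3.7071 > 1.5 ⇒ ∉ W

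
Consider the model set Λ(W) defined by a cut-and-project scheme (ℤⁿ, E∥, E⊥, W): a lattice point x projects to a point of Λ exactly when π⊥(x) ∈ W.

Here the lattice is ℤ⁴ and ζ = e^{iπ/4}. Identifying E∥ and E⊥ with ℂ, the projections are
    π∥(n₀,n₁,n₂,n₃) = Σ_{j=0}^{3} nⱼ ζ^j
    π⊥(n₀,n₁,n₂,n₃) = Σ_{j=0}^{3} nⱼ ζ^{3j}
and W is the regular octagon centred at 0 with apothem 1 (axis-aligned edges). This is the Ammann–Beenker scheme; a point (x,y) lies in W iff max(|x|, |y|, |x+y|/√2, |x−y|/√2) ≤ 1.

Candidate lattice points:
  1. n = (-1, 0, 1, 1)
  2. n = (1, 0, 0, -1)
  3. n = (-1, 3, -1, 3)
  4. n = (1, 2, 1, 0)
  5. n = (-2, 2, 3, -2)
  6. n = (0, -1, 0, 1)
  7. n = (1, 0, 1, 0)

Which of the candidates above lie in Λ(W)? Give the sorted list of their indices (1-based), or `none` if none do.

1, 2, 4

π⊥(n) = n₀ + n₁ζ³ + n₂ζ⁶ + n₃ζ⁹ where ζ = e^{iπ/4}.
candidate 1: n = (-1, 0, 1, 1) → π⊥ ≈ (-0.2929, -0.2929); max(|x|,|y|,|x±y|/√2) = 0.4142 ≤ 1 ⇒ ∈ W
candidate 2: n = (1, 0, 0, -1) → π⊥ ≈ (+0.2929, -0.7071); max(|x|,|y|,|x±y|/√2) = 0.7071 ≤ 1 ⇒ ∈ W
candidate 3: n = (-1, 3, -1, 3) → π⊥ ≈ (-1.0000, +5.2426); max(|x|,|y|,|x±y|/√2) = 5.2426 > 1 ⇒ ∉ W
candidate 4: n = (1, 2, 1, 0) → π⊥ ≈ (-0.4142, +0.4142); max(|x|,|y|,|x±y|/√2) = 0.5858 ≤ 1 ⇒ ∈ W
candidate 5: n = (-2, 2, 3, -2) → π⊥ ≈ (-4.8284, -3.0000); max(|x|,|y|,|x±y|/√2) = 5.5355 > 1 ⇒ ∉ W
candidate 6: n = (0, -1, 0, 1) → π⊥ ≈ (+1.4142, +0.0000); max(|x|,|y|,|x±y|/√2) = 1.4142 > 1 ⇒ ∉ W
candidate 7: n = (1, 0, 1, 0) → π⊥ ≈ (+1.0000, -1.0000); max(|x|,|y|,|x±y|/√2) = 1.4142 > 1 ⇒ ∉ W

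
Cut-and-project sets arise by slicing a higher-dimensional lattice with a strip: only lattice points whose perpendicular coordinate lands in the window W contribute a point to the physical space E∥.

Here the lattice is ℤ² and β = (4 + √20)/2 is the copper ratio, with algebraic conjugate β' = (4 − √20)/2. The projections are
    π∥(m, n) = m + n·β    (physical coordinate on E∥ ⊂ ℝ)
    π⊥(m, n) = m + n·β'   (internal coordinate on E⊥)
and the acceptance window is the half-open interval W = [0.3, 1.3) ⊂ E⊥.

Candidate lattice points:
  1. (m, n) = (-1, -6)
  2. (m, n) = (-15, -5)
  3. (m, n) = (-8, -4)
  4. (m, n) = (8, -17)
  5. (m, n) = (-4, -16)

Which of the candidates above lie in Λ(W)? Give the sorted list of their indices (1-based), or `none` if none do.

1

Numerically β ≈ 4.236068 and β' = −1/β ≈ -0.236068.
#1 (-1,-6): internal coord -1 + (-6)·β' = +0.416408; +0.416408 ∈ [0.3, 1.3) → IN Λ
#2 (-15,-5): internal coord -15 + (-5)·β' = -13.819660; -13.819660 ∉ [0.3, 1.3) → out
#3 (-8,-4): internal coord -8 + (-4)·β' = -7.055728; -7.055728 ∉ [0.3, 1.3) → out
#4 (8,-17): internal coord 8 + (-17)·β' = +12.013156; +12.013156 ∉ [0.3, 1.3) → out
#5 (-4,-16): internal coord -4 + (-16)·β' = -0.222912; -0.222912 ∉ [0.3, 1.3) → out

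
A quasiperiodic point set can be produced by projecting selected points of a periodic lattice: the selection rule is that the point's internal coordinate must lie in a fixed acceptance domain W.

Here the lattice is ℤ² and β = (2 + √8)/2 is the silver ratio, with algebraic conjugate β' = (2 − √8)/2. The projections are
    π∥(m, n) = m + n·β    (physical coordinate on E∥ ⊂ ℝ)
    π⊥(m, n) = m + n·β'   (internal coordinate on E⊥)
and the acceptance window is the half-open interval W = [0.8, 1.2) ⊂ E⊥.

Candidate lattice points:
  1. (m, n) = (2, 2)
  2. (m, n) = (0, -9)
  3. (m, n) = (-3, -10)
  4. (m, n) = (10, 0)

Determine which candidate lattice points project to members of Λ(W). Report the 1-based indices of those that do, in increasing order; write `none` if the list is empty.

Numerically β ≈ 2.4142 and β' = −1/β ≈ -0.4142.
#1 (2,2): internal coord 2 + (2)·β' = +1.1716; +1.1716 ∈ [0.8, 1.2) → IN Λ
#2 (0,-9): internal coord 0 + (-9)·β' = +3.7279; +3.7279 ∉ [0.8, 1.2) → out
#3 (-3,-10): internal coord -3 + (-10)·β' = +1.1421; +1.1421 ∈ [0.8, 1.2) → IN Λ
#4 (10,0): internal coord 10 + (0)·β' = +10.0000; +10.0000 ∉ [0.8, 1.2) → out

1, 3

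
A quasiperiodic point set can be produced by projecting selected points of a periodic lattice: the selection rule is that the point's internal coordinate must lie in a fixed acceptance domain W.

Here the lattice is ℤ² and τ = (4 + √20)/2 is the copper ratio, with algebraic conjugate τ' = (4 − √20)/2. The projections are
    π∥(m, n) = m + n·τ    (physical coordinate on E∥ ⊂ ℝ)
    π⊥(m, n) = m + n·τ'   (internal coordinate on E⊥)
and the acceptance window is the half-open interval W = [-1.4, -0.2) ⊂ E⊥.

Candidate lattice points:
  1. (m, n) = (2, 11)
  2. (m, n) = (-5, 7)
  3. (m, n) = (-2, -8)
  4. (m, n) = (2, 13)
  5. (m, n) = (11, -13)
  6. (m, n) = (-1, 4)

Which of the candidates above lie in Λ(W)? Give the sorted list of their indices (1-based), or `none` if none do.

τ' = (4−√20)/2 ≈ -0.236068.
#1 (2,11): internal coord 2 + (11)·τ' = -0.596748; -0.596748 ∈ [-1.4, -0.2) → IN Λ
#2 (-5,7): internal coord -5 + (7)·τ' = -6.652476; -6.652476 ∉ [-1.4, -0.2) → out
#3 (-2,-8): internal coord -2 + (-8)·τ' = -0.111456; -0.111456 ∉ [-1.4, -0.2) → out
#4 (2,13): internal coord 2 + (13)·τ' = -1.068884; -1.068884 ∈ [-1.4, -0.2) → IN Λ
#5 (11,-13): internal coord 11 + (-13)·τ' = +14.068884; +14.068884 ∉ [-1.4, -0.2) → out
#6 (-1,4): internal coord -1 + (4)·τ' = -1.944272; -1.944272 ∉ [-1.4, -0.2) → out

1, 4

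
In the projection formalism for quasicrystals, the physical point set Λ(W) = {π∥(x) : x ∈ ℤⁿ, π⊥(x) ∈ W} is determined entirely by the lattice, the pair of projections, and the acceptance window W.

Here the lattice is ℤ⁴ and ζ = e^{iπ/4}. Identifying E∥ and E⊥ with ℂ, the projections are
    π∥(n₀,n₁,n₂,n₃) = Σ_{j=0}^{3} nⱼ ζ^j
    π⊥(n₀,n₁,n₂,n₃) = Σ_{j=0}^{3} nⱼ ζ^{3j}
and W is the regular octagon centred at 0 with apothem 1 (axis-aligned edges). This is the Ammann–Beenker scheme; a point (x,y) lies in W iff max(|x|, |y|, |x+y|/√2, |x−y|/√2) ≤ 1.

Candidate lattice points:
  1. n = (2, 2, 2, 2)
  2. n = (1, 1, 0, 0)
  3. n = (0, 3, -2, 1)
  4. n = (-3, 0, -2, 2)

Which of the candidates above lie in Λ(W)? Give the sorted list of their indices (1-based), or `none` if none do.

2

With ζ = e^{iπ/4} the internal vectors are ζ^0,ζ^3,ζ^6,ζ^9.
candidate 1: n = (2, 2, 2, 2) → π⊥ ≈ (+2.0000, +0.8284); max(|x|,|y|,|x±y|/√2) = 2.0000 > 1 ⇒ ∉ W
candidate 2: n = (1, 1, 0, 0) → π⊥ ≈ (+0.2929, +0.7071); max(|x|,|y|,|x±y|/√2) = 0.7071 ≤ 1 ⇒ ∈ W
candidate 3: n = (0, 3, -2, 1) → π⊥ ≈ (-1.4142, +4.8284); max(|x|,|y|,|x±y|/√2) = 4.8284 > 1 ⇒ ∉ W
candidate 4: n = (-3, 0, -2, 2) → π⊥ ≈ (-1.5858, +3.4142); max(|x|,|y|,|x±y|/√2) = 3.5355 > 1 ⇒ ∉ W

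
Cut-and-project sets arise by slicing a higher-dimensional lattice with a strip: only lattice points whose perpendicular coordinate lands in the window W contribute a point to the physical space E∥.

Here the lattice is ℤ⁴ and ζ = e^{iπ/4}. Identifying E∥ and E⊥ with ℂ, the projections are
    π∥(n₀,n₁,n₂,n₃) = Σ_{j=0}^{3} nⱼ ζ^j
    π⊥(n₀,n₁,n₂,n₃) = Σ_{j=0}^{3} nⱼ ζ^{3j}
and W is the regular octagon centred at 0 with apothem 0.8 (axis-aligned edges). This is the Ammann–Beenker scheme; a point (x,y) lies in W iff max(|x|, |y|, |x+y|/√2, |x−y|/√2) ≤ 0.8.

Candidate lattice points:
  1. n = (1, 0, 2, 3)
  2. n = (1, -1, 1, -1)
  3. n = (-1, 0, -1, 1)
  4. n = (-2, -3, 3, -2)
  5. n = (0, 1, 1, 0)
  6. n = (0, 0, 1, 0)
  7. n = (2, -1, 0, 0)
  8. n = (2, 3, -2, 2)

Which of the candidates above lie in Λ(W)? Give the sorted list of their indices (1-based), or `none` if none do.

5

π⊥(n) = n₀ + n₁ζ³ + n₂ζ⁶ + n₃ζ⁹ where ζ = e^{iπ/4}.
#1 (1, 0, 2, 3): internal (3.1213, 0.1213); octagon support 3.1213 vs apothem 0.8 → ∉ W
#2 (1, -1, 1, -1): internal (1.0000, -2.4142); octagon support 2.4142 vs apothem 0.8 → ∉ W
#3 (-1, 0, -1, 1): internal (-0.2929, 1.7071); octagon support 1.7071 vs apothem 0.8 → ∉ W
#4 (-2, -3, 3, -2): internal (-1.2929, -6.5355); octagon support 6.5355 vs apothem 0.8 → ∉ W
#5 (0, 1, 1, 0): internal (-0.7071, -0.2929); octagon support 0.7071 vs apothem 0.8 → ∈ W
#6 (0, 0, 1, 0): internal (0.0000, -1.0000); octagon support 1.0000 vs apothem 0.8 → ∉ W
#7 (2, -1, 0, 0): internal (2.7071, -0.7071); octagon support 2.7071 vs apothem 0.8 → ∉ W
#8 (2, 3, -2, 2): internal (1.2929, 5.5355); octagon support 5.5355 vs apothem 0.8 → ∉ W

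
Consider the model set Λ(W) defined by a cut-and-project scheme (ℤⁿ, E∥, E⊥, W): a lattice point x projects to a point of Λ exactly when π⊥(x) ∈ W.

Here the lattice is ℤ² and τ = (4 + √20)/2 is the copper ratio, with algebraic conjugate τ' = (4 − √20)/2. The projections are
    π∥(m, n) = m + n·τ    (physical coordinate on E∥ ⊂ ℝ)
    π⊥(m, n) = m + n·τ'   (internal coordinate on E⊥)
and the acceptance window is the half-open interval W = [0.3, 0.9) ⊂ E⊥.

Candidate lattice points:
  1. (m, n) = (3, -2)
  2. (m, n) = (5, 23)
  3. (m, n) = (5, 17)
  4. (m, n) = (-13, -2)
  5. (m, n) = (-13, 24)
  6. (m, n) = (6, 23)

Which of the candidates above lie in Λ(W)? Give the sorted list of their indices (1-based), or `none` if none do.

τ' = (4−√20)/2 ≈ -0.23607.
[1] lift (3,-2): star map gives 3.47214; window check 0.3 ≤ 3.47214 < 0.9 is false → out
[2] lift (5,23): star map gives -0.42956; window check 0.3 ≤ -0.42956 < 0.9 is false → out
[3] lift (5,17): star map gives 0.98684; window check 0.3 ≤ 0.98684 < 0.9 is false → out
[4] lift (-13,-2): star map gives -12.52786; window check 0.3 ≤ -12.52786 < 0.9 is false → out
[5] lift (-13,24): star map gives -18.66563; window check 0.3 ≤ -18.66563 < 0.9 is false → out
[6] lift (6,23): star map gives 0.57044; window check 0.3 ≤ 0.57044 < 0.9 is true → IN Λ

6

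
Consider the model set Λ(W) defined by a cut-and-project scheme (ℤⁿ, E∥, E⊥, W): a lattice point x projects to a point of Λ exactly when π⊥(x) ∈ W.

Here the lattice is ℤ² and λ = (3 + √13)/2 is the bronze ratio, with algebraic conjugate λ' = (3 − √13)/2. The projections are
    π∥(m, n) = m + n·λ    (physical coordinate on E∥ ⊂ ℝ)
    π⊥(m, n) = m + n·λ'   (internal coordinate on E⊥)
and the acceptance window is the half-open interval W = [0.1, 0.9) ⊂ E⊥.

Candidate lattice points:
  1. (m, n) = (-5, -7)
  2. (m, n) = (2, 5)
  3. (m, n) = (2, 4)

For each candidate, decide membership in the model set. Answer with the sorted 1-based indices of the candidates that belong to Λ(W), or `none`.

Compute λ' = (3−√13)/2 = -0.302776, so π⊥(m,n) = m -0.302776·n.
candidate 1: (m,n)=(-5,-7) → π∥ = -5-7·λ ≈ -28.119429, π⊥ = -5-7·λ' ≈ -2.880571 ∉ [0.1, 0.9) ⇒ out
candidate 2: (m,n)=(2,5) → π∥ = 2+5·λ ≈ 18.513878, π⊥ = 2+5·λ' ≈ 0.486122 ∈ [0.1, 0.9) ⇒ IN Λ
candidate 3: (m,n)=(2,4) → π∥ = 2+4·λ ≈ 15.211103, π⊥ = 2+4·λ' ≈ 0.788897 ∈ [0.1, 0.9) ⇒ IN Λ

2, 3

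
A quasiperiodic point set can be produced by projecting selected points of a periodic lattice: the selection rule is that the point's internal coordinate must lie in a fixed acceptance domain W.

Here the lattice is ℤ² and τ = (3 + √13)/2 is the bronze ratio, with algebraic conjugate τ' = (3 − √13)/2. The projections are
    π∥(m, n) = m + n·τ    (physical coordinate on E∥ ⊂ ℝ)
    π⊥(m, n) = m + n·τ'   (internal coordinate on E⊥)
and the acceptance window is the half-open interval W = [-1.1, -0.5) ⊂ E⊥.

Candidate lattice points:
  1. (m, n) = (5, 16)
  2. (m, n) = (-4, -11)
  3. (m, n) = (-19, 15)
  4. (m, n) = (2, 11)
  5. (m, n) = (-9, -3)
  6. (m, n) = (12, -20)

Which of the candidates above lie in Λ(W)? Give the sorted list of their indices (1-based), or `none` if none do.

2

Compute τ' = (3−√13)/2 = -0.30278, so π⊥(m,n) = m -0.30278·n.
#1 (5,16): internal coord 5 + (16)·τ' = +0.15559; +0.15559 ∉ [-1.1, -0.5) → out
#2 (-4,-11): internal coord -4 + (-11)·τ' = -0.66947; -0.66947 ∈ [-1.1, -0.5) → IN Λ
#3 (-19,15): internal coord -19 + (15)·τ' = -23.54163; -23.54163 ∉ [-1.1, -0.5) → out
#4 (2,11): internal coord 2 + (11)·τ' = -1.33053; -1.33053 ∉ [-1.1, -0.5) → out
#5 (-9,-3): internal coord -9 + (-3)·τ' = -8.09167; -8.09167 ∉ [-1.1, -0.5) → out
#6 (12,-20): internal coord 12 + (-20)·τ' = +18.05551; +18.05551 ∉ [-1.1, -0.5) → out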